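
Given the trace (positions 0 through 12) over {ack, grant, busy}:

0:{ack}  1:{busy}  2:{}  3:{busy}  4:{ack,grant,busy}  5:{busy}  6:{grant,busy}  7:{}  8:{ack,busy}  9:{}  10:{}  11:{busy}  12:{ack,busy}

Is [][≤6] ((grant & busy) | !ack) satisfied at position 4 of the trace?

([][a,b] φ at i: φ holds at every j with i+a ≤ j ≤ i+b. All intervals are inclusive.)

Check ((grant & busy) | !ack) at every j in [4,10]:
  j=4: true
  j=5: true
  j=6: true
  j=7: true
  j=8: false
  j=9: true
  j=10: true
Fails at j=8 → formula fails.

Does not hold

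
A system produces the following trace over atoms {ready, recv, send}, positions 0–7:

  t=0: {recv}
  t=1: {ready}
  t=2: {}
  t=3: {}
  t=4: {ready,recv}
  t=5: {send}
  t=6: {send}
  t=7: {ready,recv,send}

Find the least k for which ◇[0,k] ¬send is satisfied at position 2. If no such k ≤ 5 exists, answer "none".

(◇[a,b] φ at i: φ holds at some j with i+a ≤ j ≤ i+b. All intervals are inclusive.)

Scan j = 2,3,… for ¬send:
  j=2: holds
First hit at j=2, so smallest k = 2-2 = 0.

0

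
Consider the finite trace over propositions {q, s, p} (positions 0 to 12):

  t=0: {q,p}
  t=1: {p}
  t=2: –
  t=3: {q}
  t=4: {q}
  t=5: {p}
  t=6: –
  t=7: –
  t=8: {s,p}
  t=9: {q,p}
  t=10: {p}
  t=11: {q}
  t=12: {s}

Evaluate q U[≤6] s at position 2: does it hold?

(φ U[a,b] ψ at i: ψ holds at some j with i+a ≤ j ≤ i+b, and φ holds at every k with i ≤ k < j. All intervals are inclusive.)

No

Need some j in [2,8] with s, and q at every k in [2,j-1].
  j=2: s false.
  j=3: s false.
  j=4: s false.
  j=5: s false.
  j=6: s false.
  j=7: s false.
  j=8: s holds, but q fails at k=2 → not this j.
No j in the window works → until fails.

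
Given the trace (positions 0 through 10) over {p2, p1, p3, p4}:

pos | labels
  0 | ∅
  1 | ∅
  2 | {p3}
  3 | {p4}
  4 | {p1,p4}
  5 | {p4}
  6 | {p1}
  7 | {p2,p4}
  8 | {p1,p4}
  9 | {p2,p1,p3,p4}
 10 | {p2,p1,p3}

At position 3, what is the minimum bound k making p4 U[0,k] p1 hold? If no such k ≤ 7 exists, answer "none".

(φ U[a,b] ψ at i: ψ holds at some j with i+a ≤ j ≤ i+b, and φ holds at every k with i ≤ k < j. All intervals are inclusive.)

Need earliest j ≥ 3 with p1, and p4 at every k in [3,j-1].
  j=3: rhs fails.
  j=4: rhs holds; lhs holds on [3,3]. k = 1.

1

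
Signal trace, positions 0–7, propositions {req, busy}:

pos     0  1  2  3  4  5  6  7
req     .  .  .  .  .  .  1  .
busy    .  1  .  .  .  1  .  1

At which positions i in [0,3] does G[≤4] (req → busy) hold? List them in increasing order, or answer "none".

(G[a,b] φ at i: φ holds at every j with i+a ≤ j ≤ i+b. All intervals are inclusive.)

0, 1

Evaluate at each i in [0,3]:
  i=0: ✓ (all of [0,4])
  i=1: ✓ (all of [1,5])
  i=2: ✗ (fails at j=6)
  i=3: ✗ (fails at j=6)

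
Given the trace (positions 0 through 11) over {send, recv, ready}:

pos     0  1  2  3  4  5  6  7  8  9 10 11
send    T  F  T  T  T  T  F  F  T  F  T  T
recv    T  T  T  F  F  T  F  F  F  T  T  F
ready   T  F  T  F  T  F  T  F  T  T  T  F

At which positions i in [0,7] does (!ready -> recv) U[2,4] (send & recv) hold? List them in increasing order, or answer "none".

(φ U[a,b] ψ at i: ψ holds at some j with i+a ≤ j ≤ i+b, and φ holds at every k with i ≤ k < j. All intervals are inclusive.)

Evaluate at each i in [0,7]:
  i=0: ✓ (rhs at j=2; lhs holds on [0,1])
  i=1: ✗ (lhs fails at k=3 before rhs at j=5)
  i=2: ✗ (lhs fails at k=3 before rhs at j=5)
  i=3: ✗ (lhs fails at k=3 before rhs at j=5)
  i=4: ✗ (no rhs in [6,8])
  i=5: ✗ (no rhs in [7,9])
  i=6: ✗ (lhs fails at k=7 before rhs at j=10)
  i=7: ✗ (lhs fails at k=7 before rhs at j=10)

0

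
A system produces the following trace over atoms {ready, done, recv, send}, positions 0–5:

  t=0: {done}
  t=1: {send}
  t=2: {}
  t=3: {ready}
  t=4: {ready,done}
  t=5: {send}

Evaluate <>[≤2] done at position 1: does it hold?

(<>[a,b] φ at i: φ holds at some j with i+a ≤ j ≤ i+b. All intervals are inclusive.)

Check done at each j in [1,3]:
  j=1: false
  j=2: false
  j=3: false
No position in the window satisfies it → formula fails.

Does not hold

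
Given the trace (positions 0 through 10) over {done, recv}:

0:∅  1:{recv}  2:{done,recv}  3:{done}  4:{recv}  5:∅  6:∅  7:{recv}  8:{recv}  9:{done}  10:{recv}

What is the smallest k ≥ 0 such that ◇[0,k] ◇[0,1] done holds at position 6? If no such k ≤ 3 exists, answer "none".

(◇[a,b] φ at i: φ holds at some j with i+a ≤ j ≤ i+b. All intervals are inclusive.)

Scan j = 6,7,… for ◇[0,1] done:
  j=6: fails
  j=7: fails
  j=8: holds
First hit at j=8, so smallest k = 8-6 = 2.

2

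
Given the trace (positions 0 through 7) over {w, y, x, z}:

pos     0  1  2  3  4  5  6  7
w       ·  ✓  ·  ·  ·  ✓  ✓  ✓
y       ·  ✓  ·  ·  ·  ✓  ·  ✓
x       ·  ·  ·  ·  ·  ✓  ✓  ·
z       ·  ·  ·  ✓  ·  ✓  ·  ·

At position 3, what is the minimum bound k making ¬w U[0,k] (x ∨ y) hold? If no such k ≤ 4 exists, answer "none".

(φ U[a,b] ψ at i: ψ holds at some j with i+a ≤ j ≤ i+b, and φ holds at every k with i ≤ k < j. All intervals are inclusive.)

Need earliest j ≥ 3 with (x ∨ y), and ¬w at every k in [3,j-1].
  j=3: rhs fails.
  j=4: rhs fails.
  j=5: rhs holds; lhs holds on [3,4]. k = 2.

2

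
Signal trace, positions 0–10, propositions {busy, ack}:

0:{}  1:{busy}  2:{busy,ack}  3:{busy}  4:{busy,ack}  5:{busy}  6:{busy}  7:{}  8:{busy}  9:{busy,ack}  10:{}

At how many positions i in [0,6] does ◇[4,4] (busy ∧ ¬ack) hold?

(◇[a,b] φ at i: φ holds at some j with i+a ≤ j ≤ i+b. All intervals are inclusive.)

3

Evaluate at each i in [0,6]:
  i=0: ✗ (none in [4,4])
  i=1: ✓ (witness j=5)
  i=2: ✓ (witness j=6)
  i=3: ✗ (none in [7,7])
  i=4: ✓ (witness j=8)
  i=5: ✗ (none in [9,9])
  i=6: ✗ (none in [10,10])
Positions where it holds: {1, 2, 4} → 3.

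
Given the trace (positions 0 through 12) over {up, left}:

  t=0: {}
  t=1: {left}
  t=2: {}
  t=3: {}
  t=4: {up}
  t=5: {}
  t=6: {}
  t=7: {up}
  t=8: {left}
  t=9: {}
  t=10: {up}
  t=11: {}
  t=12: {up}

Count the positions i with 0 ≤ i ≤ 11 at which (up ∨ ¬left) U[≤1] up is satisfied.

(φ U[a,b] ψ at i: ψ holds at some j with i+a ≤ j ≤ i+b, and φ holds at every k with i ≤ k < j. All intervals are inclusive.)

Evaluate at each i in [0,11]:
  i=0: ✗ (no rhs in [0,1])
  i=1: ✗ (no rhs in [1,2])
  i=2: ✗ (no rhs in [2,3])
  i=3: ✓ (rhs at j=4; lhs holds on [3,3])
  i=4: ✓ (rhs at j=4)
  i=5: ✗ (no rhs in [5,6])
  i=6: ✓ (rhs at j=7; lhs holds on [6,6])
  i=7: ✓ (rhs at j=7)
  i=8: ✗ (no rhs in [8,9])
  i=9: ✓ (rhs at j=10; lhs holds on [9,9])
  i=10: ✓ (rhs at j=10)
  i=11: ✓ (rhs at j=12; lhs holds on [11,11])
Positions where it holds: {3, 4, 6, 7, 9, 10, 11} → 7.

7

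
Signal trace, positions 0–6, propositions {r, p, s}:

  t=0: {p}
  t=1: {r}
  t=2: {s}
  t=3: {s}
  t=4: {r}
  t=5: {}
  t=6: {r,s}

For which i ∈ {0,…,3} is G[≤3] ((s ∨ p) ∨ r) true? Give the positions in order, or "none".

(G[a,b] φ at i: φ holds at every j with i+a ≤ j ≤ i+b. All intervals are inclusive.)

0, 1

Evaluate at each i in [0,3]:
  i=0: ✓ (all of [0,3])
  i=1: ✓ (all of [1,4])
  i=2: ✗ (fails at j=5)
  i=3: ✗ (fails at j=5)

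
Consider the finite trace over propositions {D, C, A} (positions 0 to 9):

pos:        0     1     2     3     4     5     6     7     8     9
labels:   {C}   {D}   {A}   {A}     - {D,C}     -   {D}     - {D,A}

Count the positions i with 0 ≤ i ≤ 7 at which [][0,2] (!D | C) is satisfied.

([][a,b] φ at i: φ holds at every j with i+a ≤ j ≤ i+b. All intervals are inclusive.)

3

Evaluate at each i in [0,7]:
  i=0: ✗ (fails at j=1)
  i=1: ✗ (fails at j=1)
  i=2: ✓ (all of [2,4])
  i=3: ✓ (all of [3,5])
  i=4: ✓ (all of [4,6])
  i=5: ✗ (fails at j=7)
  i=6: ✗ (fails at j=7)
  i=7: ✗ (fails at j=7)
Positions where it holds: {2, 3, 4} → 3.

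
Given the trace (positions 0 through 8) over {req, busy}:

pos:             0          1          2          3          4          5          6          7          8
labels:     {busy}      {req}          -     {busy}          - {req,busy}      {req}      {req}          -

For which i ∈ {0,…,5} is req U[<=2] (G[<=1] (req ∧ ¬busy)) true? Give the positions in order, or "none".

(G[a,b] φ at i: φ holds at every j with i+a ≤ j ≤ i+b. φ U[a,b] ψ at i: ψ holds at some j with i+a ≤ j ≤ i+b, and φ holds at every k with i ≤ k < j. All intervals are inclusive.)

Evaluate at each i in [0,5]:
  i=0: ✗ (no rhs in [0,2])
  i=1: ✗ (no rhs in [1,3])
  i=2: ✗ (no rhs in [2,4])
  i=3: ✗ (no rhs in [3,5])
  i=4: ✗ (lhs fails at k=4 before rhs at j=6)
  i=5: ✓ (rhs at j=6; lhs holds on [5,5])

5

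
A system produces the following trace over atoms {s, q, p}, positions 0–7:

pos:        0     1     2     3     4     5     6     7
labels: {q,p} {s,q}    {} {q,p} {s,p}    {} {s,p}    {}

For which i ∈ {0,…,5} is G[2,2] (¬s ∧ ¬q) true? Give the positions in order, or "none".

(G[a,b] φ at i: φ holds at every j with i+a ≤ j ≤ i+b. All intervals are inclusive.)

0, 3, 5

Evaluate at each i in [0,5]:
  i=0: ✓ (all of [2,2])
  i=1: ✗ (fails at j=3)
  i=2: ✗ (fails at j=4)
  i=3: ✓ (all of [5,5])
  i=4: ✗ (fails at j=6)
  i=5: ✓ (all of [7,7])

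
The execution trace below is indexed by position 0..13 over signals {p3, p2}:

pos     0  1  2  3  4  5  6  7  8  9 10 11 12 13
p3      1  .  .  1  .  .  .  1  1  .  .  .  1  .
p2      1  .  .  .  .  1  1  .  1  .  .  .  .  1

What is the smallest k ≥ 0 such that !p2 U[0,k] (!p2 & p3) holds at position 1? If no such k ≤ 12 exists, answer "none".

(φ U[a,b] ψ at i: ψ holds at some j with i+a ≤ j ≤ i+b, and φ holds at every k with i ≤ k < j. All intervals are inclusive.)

2

Need earliest j ≥ 1 with (!p2 & p3), and !p2 at every k in [1,j-1].
  j=1: rhs fails.
  j=2: rhs fails.
  j=3: rhs holds; lhs holds on [1,2]. k = 2.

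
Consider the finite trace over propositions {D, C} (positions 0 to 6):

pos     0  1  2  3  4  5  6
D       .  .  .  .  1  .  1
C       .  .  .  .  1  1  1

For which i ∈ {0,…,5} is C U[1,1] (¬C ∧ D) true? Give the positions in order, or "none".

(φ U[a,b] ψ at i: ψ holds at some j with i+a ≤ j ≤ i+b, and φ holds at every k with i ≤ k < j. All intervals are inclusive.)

none

Evaluate at each i in [0,5]:
  i=0: ✗ (no rhs in [1,1])
  i=1: ✗ (no rhs in [2,2])
  i=2: ✗ (no rhs in [3,3])
  i=3: ✗ (no rhs in [4,4])
  i=4: ✗ (no rhs in [5,5])
  i=5: ✗ (no rhs in [6,6])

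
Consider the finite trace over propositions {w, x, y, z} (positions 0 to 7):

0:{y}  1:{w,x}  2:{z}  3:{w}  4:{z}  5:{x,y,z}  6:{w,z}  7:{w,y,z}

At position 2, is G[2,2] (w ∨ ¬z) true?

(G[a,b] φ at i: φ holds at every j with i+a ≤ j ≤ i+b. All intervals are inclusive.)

Check (w ∨ ¬z) at every j in [4,4]:
  j=4: false
Fails at j=4 → formula fails.

No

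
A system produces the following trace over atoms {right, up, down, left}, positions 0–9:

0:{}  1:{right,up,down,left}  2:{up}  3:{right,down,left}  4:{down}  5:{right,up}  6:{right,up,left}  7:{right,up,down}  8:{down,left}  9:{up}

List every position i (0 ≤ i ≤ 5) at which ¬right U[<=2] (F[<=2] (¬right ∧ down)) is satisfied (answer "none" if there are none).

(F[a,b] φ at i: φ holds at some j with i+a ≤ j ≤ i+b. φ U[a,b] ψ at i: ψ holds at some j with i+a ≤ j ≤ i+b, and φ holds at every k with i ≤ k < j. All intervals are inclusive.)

Evaluate at each i in [0,5]:
  i=0: ✗ (lhs fails at k=1 before rhs at j=2)
  i=1: ✗ (lhs fails at k=1 before rhs at j=2)
  i=2: ✓ (rhs at j=2)
  i=3: ✓ (rhs at j=3)
  i=4: ✓ (rhs at j=4)
  i=5: ✗ (lhs fails at k=5 before rhs at j=6)

2, 3, 4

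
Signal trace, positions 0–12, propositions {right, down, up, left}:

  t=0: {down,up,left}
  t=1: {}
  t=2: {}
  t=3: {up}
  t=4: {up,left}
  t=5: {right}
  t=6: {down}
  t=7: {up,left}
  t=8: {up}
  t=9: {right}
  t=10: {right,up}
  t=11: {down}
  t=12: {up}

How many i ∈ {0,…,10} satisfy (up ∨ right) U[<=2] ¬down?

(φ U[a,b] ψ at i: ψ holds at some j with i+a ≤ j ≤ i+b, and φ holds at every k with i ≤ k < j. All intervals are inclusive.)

10

Evaluate at each i in [0,10]:
  i=0: ✓ (rhs at j=1; lhs holds on [0,0])
  i=1: ✓ (rhs at j=1)
  i=2: ✓ (rhs at j=2)
  i=3: ✓ (rhs at j=3)
  i=4: ✓ (rhs at j=4)
  i=5: ✓ (rhs at j=5)
  i=6: ✗ (lhs fails at k=6 before rhs at j=7)
  i=7: ✓ (rhs at j=7)
  i=8: ✓ (rhs at j=8)
  i=9: ✓ (rhs at j=9)
  i=10: ✓ (rhs at j=10)
Positions where it holds: {0, 1, 2, 3, 4, 5, 7, 8, 9, 10} → 10.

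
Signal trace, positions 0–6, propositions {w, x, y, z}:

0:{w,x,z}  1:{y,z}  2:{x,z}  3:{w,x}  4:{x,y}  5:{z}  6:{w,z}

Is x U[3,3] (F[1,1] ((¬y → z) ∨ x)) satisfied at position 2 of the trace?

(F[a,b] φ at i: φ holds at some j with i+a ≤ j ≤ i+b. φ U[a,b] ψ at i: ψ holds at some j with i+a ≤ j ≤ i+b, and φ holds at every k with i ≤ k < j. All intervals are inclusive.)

Yes

Need some j in [5,5] with F[1,1] ((¬y → z) ∨ x), and x at every k in [2,j-1].
  j=5: F[1,1] ((¬y → z) ∨ x) holds; x holds at every k in [2,4] → satisfied.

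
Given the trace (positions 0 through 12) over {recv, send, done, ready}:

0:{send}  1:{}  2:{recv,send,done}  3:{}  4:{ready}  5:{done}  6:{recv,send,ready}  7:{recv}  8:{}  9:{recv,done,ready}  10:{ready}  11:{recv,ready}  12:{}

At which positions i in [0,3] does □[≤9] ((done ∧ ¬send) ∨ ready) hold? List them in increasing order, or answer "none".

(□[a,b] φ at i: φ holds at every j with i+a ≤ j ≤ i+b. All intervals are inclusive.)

none

Evaluate at each i in [0,3]:
  i=0: ✗ (fails at j=0)
  i=1: ✗ (fails at j=1)
  i=2: ✗ (fails at j=2)
  i=3: ✗ (fails at j=3)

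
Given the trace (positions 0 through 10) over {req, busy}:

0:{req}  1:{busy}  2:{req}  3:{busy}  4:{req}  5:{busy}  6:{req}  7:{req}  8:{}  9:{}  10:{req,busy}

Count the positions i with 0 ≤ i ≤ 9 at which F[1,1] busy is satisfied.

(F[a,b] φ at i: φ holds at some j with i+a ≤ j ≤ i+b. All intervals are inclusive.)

4

Evaluate at each i in [0,9]:
  i=0: ✓ (witness j=1)
  i=1: ✗ (none in [2,2])
  i=2: ✓ (witness j=3)
  i=3: ✗ (none in [4,4])
  i=4: ✓ (witness j=5)
  i=5: ✗ (none in [6,6])
  i=6: ✗ (none in [7,7])
  i=7: ✗ (none in [8,8])
  i=8: ✗ (none in [9,9])
  i=9: ✓ (witness j=10)
Positions where it holds: {0, 2, 4, 9} → 4.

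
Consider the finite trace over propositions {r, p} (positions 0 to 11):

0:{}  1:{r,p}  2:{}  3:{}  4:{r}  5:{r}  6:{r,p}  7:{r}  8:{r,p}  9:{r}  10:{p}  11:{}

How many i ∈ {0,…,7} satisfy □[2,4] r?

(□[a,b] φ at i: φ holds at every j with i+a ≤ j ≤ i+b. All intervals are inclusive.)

Evaluate at each i in [0,7]:
  i=0: ✗ (fails at j=2)
  i=1: ✗ (fails at j=3)
  i=2: ✓ (all of [4,6])
  i=3: ✓ (all of [5,7])
  i=4: ✓ (all of [6,8])
  i=5: ✓ (all of [7,9])
  i=6: ✗ (fails at j=10)
  i=7: ✗ (fails at j=10)
Positions where it holds: {2, 3, 4, 5} → 4.

4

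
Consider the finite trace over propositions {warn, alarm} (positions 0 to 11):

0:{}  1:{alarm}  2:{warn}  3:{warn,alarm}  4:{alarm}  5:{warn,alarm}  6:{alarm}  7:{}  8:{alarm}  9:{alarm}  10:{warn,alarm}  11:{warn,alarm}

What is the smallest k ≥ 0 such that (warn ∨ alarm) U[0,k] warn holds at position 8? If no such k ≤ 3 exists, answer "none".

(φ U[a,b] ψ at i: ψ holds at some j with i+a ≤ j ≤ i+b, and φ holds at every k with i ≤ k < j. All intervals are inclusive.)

Need earliest j ≥ 8 with warn, and (warn ∨ alarm) at every k in [8,j-1].
  j=8: rhs fails.
  j=9: rhs fails.
  j=10: rhs holds; lhs holds on [8,9]. k = 2.

2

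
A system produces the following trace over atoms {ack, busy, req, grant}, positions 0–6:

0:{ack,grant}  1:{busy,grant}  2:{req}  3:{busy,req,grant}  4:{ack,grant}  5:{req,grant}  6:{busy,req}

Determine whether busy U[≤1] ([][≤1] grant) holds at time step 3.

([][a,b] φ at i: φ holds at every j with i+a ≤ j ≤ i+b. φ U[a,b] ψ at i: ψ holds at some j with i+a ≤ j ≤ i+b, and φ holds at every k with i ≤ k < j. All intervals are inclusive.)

Holds

Need some j in [3,4] with [][≤1] grant, and busy at every k in [3,j-1].
  j=3: [][≤1] grant holds; no prefix to check → satisfied.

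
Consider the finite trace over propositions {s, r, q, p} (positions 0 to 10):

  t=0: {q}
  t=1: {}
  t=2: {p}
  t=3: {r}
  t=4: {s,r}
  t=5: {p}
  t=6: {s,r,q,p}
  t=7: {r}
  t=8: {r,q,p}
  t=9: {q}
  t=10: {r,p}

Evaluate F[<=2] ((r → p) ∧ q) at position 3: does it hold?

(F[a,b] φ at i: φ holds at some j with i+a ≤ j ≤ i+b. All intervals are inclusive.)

No

Check ((r → p) ∧ q) at each j in [3,5]:
  j=3: false
  j=4: false
  j=5: false
No position in the window satisfies it → formula fails.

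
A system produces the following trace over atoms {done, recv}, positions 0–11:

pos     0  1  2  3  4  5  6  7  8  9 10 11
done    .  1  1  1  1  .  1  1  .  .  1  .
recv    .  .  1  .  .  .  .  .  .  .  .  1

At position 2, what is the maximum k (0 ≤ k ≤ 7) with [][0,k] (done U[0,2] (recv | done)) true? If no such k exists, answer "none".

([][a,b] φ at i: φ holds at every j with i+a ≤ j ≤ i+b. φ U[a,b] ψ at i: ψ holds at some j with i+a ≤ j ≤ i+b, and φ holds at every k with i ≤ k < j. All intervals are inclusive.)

(done U[0,2] (recv | done)) must hold from j=2 onward; find where it first fails.
  j=2: holds
  j=3: holds
  j=4: holds
  j=5: fails
Holds on [2,4], so largest k = 2.

2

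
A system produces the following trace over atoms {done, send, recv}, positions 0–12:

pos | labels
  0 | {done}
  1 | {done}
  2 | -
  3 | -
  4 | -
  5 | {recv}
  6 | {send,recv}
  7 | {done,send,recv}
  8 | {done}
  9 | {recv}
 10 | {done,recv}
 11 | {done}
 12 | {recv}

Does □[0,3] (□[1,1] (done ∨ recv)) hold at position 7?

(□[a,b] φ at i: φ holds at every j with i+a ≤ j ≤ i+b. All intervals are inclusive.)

Check □[1,1] (done ∨ recv) at every j in [7,10]:
  j=7: holds on [8,8]
  j=8: holds on [9,9]
  j=9: holds on [10,10]
  j=10: holds on [11,11]
All positions satisfy it → formula holds.

Holds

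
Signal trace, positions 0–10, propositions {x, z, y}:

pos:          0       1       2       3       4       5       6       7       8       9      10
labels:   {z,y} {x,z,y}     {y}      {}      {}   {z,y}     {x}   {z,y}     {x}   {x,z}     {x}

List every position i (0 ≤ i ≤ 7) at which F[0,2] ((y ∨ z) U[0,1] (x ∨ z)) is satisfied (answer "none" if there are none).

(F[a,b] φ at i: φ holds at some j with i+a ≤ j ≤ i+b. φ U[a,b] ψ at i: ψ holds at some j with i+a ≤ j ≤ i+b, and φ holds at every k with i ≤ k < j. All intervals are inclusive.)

Evaluate at each i in [0,7]:
  i=0: ✓ (witness j=0)
  i=1: ✓ (witness j=1)
  i=2: ✗ (none in [2,4])
  i=3: ✓ (witness j=5)
  i=4: ✓ (witness j=5)
  i=5: ✓ (witness j=5)
  i=6: ✓ (witness j=6)
  i=7: ✓ (witness j=7)

0, 1, 3, 4, 5, 6, 7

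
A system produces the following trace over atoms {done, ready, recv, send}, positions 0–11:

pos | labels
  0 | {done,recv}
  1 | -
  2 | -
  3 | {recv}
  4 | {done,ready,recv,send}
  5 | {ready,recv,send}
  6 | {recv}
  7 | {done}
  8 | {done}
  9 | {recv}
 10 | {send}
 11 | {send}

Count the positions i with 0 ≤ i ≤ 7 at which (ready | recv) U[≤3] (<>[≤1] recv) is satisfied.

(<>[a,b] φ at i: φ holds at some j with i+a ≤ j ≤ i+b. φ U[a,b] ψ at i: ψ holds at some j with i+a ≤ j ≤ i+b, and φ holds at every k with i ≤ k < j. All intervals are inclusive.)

Evaluate at each i in [0,7]:
  i=0: ✓ (rhs at j=0)
  i=1: ✗ (lhs fails at k=1 before rhs at j=2)
  i=2: ✓ (rhs at j=2)
  i=3: ✓ (rhs at j=3)
  i=4: ✓ (rhs at j=4)
  i=5: ✓ (rhs at j=5)
  i=6: ✓ (rhs at j=6)
  i=7: ✗ (lhs fails at k=7 before rhs at j=8)
Positions where it holds: {0, 2, 3, 4, 5, 6} → 6.

6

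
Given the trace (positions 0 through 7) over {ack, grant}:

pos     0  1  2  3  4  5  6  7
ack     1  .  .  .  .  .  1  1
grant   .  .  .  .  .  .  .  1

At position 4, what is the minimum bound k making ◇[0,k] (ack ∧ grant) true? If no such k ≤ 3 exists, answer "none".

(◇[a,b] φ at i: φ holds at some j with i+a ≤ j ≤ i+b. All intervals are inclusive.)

3

Scan j = 4,5,… for (ack ∧ grant):
  j=4: fails
  j=5: fails
  j=6: fails
  j=7: holds
First hit at j=7, so smallest k = 7-4 = 3.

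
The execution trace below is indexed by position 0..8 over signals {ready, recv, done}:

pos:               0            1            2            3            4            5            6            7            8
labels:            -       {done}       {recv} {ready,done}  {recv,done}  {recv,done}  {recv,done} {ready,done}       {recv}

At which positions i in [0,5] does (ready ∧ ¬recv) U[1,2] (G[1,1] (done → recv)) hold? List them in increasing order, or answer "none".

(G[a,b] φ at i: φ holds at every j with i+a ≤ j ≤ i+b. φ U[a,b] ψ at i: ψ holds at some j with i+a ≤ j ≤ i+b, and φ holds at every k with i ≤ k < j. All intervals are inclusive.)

Evaluate at each i in [0,5]:
  i=0: ✗ (lhs fails at k=0 before rhs at j=1)
  i=1: ✗ (lhs fails at k=1 before rhs at j=3)
  i=2: ✗ (lhs fails at k=2 before rhs at j=3)
  i=3: ✓ (rhs at j=4; lhs holds on [3,3])
  i=4: ✗ (lhs fails at k=4 before rhs at j=5)
  i=5: ✗ (lhs fails at k=5 before rhs at j=7)

3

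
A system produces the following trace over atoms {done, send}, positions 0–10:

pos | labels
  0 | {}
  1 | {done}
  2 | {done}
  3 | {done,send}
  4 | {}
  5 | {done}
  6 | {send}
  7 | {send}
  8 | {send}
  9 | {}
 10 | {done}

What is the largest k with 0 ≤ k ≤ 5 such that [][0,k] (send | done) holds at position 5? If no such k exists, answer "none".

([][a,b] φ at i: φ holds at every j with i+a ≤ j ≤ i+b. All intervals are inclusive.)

3

(send | done) must hold from j=5 onward; find where it first fails.
  j=5: holds
  j=6: holds
  j=7: holds
  j=8: holds
  j=9: fails
Holds on [5,8], so largest k = 3.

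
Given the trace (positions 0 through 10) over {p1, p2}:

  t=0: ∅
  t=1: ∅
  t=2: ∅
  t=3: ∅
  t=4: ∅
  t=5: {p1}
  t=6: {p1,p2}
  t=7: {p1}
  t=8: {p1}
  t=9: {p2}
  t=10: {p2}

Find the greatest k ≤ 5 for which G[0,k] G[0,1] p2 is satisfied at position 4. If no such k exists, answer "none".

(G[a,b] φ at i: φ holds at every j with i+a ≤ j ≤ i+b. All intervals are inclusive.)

none

G[0,1] p2 must hold from j=4 onward; find where it first fails.
  j=4: fails → no k works.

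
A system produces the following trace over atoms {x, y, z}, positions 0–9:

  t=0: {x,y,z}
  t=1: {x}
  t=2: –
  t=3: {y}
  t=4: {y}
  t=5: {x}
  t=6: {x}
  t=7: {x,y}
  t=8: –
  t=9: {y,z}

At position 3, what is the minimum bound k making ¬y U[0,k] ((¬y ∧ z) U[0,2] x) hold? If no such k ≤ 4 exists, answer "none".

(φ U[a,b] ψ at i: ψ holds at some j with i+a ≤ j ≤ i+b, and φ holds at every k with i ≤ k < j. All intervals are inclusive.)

Need earliest j ≥ 3 with ((¬y ∧ z) U[0,2] x), and ¬y at every k in [3,j-1].
  j=3: rhs fails.
  j=4: rhs fails.
  j=5: rhs holds but lhs fails at k=3.
  j=6: rhs holds but lhs fails at k=3.
  j=7: rhs holds but lhs fails at k=3.
No witness within the range → none.

none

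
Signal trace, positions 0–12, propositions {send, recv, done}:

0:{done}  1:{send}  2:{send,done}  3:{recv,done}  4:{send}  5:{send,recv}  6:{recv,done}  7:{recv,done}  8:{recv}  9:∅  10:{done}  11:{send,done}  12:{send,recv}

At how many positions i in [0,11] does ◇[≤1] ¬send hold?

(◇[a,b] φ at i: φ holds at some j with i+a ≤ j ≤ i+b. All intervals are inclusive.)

Evaluate at each i in [0,11]:
  i=0: ✓ (witness j=0)
  i=1: ✗ (none in [1,2])
  i=2: ✓ (witness j=3)
  i=3: ✓ (witness j=3)
  i=4: ✗ (none in [4,5])
  i=5: ✓ (witness j=6)
  i=6: ✓ (witness j=6)
  i=7: ✓ (witness j=7)
  i=8: ✓ (witness j=8)
  i=9: ✓ (witness j=9)
  i=10: ✓ (witness j=10)
  i=11: ✗ (none in [11,12])
Positions where it holds: {0, 2, 3, 5, 6, 7, 8, 9, 10} → 9.

9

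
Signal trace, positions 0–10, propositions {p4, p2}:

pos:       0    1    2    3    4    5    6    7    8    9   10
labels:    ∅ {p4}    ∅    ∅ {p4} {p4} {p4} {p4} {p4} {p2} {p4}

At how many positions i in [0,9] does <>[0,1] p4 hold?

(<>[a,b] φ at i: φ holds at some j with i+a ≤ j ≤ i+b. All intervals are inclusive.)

Evaluate at each i in [0,9]:
  i=0: ✓ (witness j=1)
  i=1: ✓ (witness j=1)
  i=2: ✗ (none in [2,3])
  i=3: ✓ (witness j=4)
  i=4: ✓ (witness j=4)
  i=5: ✓ (witness j=5)
  i=6: ✓ (witness j=6)
  i=7: ✓ (witness j=7)
  i=8: ✓ (witness j=8)
  i=9: ✓ (witness j=10)
Positions where it holds: {0, 1, 3, 4, 5, 6, 7, 8, 9} → 9.

9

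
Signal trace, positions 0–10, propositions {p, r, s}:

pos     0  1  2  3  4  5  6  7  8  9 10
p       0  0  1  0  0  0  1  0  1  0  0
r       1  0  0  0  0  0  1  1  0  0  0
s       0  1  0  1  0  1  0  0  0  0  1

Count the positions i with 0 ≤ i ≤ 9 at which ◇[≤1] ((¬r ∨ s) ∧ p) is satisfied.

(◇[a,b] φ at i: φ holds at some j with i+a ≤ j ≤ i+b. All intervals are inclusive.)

4

Evaluate at each i in [0,9]:
  i=0: ✗ (none in [0,1])
  i=1: ✓ (witness j=2)
  i=2: ✓ (witness j=2)
  i=3: ✗ (none in [3,4])
  i=4: ✗ (none in [4,5])
  i=5: ✗ (none in [5,6])
  i=6: ✗ (none in [6,7])
  i=7: ✓ (witness j=8)
  i=8: ✓ (witness j=8)
  i=9: ✗ (none in [9,10])
Positions where it holds: {1, 2, 7, 8} → 4.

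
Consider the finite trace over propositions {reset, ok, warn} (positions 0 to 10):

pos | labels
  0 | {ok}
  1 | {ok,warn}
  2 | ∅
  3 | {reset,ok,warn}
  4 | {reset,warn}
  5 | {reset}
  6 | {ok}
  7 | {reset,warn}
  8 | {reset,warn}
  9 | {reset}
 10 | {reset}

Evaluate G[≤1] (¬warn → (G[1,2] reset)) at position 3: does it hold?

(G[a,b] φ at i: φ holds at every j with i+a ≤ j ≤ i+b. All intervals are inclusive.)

True

Check (¬warn → (G[1,2] reset)) at every j in [3,4]:
  j=3: antecedent false → ✓
  j=4: antecedent false → ✓
All positions satisfy it → formula holds.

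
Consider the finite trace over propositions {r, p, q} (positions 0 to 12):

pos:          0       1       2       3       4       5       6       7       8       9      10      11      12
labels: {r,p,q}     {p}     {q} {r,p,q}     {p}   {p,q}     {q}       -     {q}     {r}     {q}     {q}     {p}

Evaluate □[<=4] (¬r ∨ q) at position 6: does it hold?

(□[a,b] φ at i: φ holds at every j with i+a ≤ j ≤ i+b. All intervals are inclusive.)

False

Check (¬r ∨ q) at every j in [6,10]:
  j=6: true
  j=7: true
  j=8: true
  j=9: false
  j=10: true
Fails at j=9 → formula fails.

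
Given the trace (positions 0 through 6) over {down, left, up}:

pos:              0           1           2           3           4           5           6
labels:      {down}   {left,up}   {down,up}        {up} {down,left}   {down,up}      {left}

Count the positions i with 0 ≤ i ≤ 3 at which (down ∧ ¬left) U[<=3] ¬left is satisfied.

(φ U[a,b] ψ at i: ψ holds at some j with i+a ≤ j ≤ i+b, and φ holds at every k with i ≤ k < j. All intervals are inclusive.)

3

Evaluate at each i in [0,3]:
  i=0: ✓ (rhs at j=0)
  i=1: ✗ (lhs fails at k=1 before rhs at j=2)
  i=2: ✓ (rhs at j=2)
  i=3: ✓ (rhs at j=3)
Positions where it holds: {0, 2, 3} → 3.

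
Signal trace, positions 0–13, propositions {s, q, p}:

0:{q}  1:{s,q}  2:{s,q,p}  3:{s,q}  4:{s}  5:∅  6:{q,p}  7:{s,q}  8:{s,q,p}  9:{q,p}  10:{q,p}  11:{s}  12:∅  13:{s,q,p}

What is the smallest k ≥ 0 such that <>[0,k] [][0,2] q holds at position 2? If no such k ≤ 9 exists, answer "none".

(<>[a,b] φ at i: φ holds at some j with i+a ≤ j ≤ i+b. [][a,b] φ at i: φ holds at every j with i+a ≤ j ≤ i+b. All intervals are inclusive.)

Scan j = 2,3,… for [][0,2] q:
  j=2: fails
  j=3: fails
  j=4: fails
  j=5: fails
  j=6: holds
First hit at j=6, so smallest k = 6-2 = 4.

4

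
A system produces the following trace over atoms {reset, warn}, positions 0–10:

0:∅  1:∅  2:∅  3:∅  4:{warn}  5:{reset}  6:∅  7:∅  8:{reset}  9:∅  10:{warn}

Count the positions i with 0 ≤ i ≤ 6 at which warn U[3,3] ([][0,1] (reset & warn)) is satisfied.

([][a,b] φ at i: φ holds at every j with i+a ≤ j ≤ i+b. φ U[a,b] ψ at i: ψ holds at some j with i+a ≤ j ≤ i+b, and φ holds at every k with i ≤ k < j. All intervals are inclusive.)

Evaluate at each i in [0,6]:
  i=0: ✗ (no rhs in [3,3])
  i=1: ✗ (no rhs in [4,4])
  i=2: ✗ (no rhs in [5,5])
  i=3: ✗ (no rhs in [6,6])
  i=4: ✗ (no rhs in [7,7])
  i=5: ✗ (no rhs in [8,8])
  i=6: ✗ (no rhs in [9,9])
Positions where it holds: {} → 0.

0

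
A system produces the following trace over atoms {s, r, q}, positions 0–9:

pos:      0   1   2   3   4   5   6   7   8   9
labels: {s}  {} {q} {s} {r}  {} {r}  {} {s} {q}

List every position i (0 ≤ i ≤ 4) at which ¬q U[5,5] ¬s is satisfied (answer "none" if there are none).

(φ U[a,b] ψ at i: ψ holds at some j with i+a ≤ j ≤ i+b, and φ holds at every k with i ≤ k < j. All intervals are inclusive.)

4

Evaluate at each i in [0,4]:
  i=0: ✗ (lhs fails at k=2 before rhs at j=5)
  i=1: ✗ (lhs fails at k=2 before rhs at j=6)
  i=2: ✗ (lhs fails at k=2 before rhs at j=7)
  i=3: ✗ (no rhs in [8,8])
  i=4: ✓ (rhs at j=9; lhs holds on [4,8])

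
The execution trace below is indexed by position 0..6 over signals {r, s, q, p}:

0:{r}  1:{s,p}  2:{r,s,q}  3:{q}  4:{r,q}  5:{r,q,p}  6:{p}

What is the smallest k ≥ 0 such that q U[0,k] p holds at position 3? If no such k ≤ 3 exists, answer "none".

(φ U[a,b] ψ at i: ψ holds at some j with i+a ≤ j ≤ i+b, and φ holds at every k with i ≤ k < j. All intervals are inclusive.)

Need earliest j ≥ 3 with p, and q at every k in [3,j-1].
  j=3: rhs fails.
  j=4: rhs fails.
  j=5: rhs holds; lhs holds on [3,4]. k = 2.

2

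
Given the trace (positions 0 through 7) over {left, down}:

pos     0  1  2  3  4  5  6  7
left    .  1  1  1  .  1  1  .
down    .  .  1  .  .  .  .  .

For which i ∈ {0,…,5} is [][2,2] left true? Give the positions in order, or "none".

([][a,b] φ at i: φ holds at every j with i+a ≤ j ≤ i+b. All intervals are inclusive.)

0, 1, 3, 4

Evaluate at each i in [0,5]:
  i=0: ✓ (all of [2,2])
  i=1: ✓ (all of [3,3])
  i=2: ✗ (fails at j=4)
  i=3: ✓ (all of [5,5])
  i=4: ✓ (all of [6,6])
  i=5: ✗ (fails at j=7)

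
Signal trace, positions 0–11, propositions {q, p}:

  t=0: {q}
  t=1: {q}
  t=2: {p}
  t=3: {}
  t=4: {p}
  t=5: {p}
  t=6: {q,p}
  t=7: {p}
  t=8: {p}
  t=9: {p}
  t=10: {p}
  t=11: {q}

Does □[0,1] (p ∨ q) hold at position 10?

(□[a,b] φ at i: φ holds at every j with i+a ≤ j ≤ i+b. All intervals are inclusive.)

Check (p ∨ q) at every j in [10,11]:
  j=10: true
  j=11: true
All positions satisfy it → formula holds.

True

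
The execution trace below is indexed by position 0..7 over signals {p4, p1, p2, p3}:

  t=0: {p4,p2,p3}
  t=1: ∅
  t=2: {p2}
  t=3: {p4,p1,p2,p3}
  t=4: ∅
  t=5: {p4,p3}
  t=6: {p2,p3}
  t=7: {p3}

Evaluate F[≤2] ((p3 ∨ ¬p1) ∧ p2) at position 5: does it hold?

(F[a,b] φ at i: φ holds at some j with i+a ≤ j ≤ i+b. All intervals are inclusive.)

True

Check ((p3 ∨ ¬p1) ∧ p2) at each j in [5,7]:
  j=5: false
  j=6: true
  j=7: false
Found at j=6 → formula holds.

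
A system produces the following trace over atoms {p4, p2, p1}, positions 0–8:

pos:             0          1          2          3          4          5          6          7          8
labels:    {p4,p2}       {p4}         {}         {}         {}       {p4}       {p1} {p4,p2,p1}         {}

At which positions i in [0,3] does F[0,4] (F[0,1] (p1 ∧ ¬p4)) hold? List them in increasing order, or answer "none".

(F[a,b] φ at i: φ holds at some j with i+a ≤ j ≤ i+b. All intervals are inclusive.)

Evaluate at each i in [0,3]:
  i=0: ✗ (none in [0,4])
  i=1: ✓ (witness j=5)
  i=2: ✓ (witness j=5)
  i=3: ✓ (witness j=5)

1, 2, 3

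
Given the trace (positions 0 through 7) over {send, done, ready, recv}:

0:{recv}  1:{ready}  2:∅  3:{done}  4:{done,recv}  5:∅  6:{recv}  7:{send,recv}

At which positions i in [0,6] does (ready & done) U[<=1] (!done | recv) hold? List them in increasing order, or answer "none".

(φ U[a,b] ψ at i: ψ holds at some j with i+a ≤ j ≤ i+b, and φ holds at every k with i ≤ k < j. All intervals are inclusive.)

0, 1, 2, 4, 5, 6

Evaluate at each i in [0,6]:
  i=0: ✓ (rhs at j=0)
  i=1: ✓ (rhs at j=1)
  i=2: ✓ (rhs at j=2)
  i=3: ✗ (lhs fails at k=3 before rhs at j=4)
  i=4: ✓ (rhs at j=4)
  i=5: ✓ (rhs at j=5)
  i=6: ✓ (rhs at j=6)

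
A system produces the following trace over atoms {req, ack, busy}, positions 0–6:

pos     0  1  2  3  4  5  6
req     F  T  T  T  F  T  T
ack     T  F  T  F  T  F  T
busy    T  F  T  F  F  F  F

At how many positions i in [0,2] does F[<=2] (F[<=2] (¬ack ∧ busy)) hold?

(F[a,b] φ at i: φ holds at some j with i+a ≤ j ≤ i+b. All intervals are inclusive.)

0

Evaluate at each i in [0,2]:
  i=0: ✗ (none in [0,2])
  i=1: ✗ (none in [1,3])
  i=2: ✗ (none in [2,4])
Positions where it holds: {} → 0.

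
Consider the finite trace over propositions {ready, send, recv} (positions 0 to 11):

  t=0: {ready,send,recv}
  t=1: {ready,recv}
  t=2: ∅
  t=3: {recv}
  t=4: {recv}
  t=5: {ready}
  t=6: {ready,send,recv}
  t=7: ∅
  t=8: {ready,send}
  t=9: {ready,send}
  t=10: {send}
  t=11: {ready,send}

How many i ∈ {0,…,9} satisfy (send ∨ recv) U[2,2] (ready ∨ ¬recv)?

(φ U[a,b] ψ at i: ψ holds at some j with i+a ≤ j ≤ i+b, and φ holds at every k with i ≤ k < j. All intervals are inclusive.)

4

Evaluate at each i in [0,9]:
  i=0: ✓ (rhs at j=2; lhs holds on [0,1])
  i=1: ✗ (no rhs in [3,3])
  i=2: ✗ (no rhs in [4,4])
  i=3: ✓ (rhs at j=5; lhs holds on [3,4])
  i=4: ✗ (lhs fails at k=5 before rhs at j=6)
  i=5: ✗ (lhs fails at k=5 before rhs at j=7)
  i=6: ✗ (lhs fails at k=7 before rhs at j=8)
  i=7: ✗ (lhs fails at k=7 before rhs at j=9)
  i=8: ✓ (rhs at j=10; lhs holds on [8,9])
  i=9: ✓ (rhs at j=11; lhs holds on [9,10])
Positions where it holds: {0, 3, 8, 9} → 4.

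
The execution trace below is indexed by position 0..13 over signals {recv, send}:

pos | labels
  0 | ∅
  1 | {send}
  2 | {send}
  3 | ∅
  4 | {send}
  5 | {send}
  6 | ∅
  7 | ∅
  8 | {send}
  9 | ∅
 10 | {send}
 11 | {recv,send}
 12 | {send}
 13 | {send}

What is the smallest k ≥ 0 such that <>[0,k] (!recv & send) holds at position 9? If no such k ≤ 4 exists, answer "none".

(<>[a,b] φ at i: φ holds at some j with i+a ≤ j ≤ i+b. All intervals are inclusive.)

1

Scan j = 9,10,… for (!recv & send):
  j=9: fails
  j=10: holds
First hit at j=10, so smallest k = 10-9 = 1.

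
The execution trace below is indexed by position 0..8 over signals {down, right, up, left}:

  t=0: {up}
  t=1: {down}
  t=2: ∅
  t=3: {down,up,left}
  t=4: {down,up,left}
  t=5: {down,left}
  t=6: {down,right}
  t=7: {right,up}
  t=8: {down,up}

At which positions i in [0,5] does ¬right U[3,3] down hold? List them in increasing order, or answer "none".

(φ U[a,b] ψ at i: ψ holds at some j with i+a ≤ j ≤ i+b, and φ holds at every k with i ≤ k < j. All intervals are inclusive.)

0, 1, 2, 3

Evaluate at each i in [0,5]:
  i=0: ✓ (rhs at j=3; lhs holds on [0,2])
  i=1: ✓ (rhs at j=4; lhs holds on [1,3])
  i=2: ✓ (rhs at j=5; lhs holds on [2,4])
  i=3: ✓ (rhs at j=6; lhs holds on [3,5])
  i=4: ✗ (no rhs in [7,7])
  i=5: ✗ (lhs fails at k=6 before rhs at j=8)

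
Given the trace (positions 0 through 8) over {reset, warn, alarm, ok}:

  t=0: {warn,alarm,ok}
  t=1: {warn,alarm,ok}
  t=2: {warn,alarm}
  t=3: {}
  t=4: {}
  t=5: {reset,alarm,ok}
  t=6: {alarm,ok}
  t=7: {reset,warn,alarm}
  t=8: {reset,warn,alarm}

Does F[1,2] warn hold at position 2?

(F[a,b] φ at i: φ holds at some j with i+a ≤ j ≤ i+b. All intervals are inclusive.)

Check warn at each j in [3,4]:
  j=3: false
  j=4: false
No position in the window satisfies it → formula fails.

Does not hold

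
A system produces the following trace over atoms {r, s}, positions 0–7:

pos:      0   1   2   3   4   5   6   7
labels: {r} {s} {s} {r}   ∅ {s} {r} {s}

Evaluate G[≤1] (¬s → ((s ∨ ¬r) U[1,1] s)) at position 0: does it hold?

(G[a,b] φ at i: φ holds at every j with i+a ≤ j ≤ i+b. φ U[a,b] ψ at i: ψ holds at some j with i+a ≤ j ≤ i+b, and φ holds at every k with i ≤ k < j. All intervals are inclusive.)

Check (¬s → ((s ∨ ¬r) U[1,1] s)) at every j in [0,1]:
  j=0: antecedent true; consequent fails → ✗
  j=1: antecedent false → ✓
Fails at j=0 → formula fails.

No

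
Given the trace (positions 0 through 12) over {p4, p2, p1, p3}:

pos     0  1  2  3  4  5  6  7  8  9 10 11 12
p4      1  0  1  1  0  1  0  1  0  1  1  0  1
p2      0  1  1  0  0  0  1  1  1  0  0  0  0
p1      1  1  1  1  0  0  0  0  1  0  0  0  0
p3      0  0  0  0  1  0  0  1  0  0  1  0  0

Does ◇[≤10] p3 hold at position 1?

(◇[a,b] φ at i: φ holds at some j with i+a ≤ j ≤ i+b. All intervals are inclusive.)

Check p3 at each j in [1,11]:
  j=1: false
  j=2: false
  j=3: false
  j=4: true
  j=5: false
  j=6: false
  j=7: true
  j=8: false
  j=9: false
  j=10: true
  j=11: false
Found at j=4 → formula holds.

Yes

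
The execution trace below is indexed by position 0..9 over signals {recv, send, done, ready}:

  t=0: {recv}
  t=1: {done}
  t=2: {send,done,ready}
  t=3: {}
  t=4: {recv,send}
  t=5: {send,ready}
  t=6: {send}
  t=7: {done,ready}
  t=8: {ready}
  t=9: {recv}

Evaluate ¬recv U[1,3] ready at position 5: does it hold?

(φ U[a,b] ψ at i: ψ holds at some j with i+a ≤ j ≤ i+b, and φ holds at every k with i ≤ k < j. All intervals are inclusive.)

Need some j in [6,8] with ready, and ¬recv at every k in [5,j-1].
  j=6: ready false.
  j=7: ready holds; ¬recv holds at every k in [5,6] → satisfied.

Yes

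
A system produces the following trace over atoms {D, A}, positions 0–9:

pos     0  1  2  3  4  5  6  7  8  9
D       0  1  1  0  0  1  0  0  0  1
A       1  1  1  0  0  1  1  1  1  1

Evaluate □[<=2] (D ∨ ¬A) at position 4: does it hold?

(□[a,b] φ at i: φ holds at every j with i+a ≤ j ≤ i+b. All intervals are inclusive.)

False

Check (D ∨ ¬A) at every j in [4,6]:
  j=4: true
  j=5: true
  j=6: false
Fails at j=6 → formula fails.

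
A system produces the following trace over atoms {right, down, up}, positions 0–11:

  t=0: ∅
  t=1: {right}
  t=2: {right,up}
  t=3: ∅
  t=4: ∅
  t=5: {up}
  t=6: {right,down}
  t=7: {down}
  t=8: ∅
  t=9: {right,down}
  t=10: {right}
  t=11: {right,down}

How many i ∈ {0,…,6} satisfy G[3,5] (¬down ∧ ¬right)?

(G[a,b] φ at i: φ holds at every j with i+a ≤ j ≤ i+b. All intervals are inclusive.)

Evaluate at each i in [0,6]:
  i=0: ✓ (all of [3,5])
  i=1: ✗ (fails at j=6)
  i=2: ✗ (fails at j=6)
  i=3: ✗ (fails at j=6)
  i=4: ✗ (fails at j=7)
  i=5: ✗ (fails at j=9)
  i=6: ✗ (fails at j=9)
Positions where it holds: {0} → 1.

1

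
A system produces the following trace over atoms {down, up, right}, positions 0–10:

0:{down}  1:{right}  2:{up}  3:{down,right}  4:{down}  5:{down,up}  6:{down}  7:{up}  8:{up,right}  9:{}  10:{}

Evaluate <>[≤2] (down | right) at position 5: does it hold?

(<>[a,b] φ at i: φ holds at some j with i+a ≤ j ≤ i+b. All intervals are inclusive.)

Check (down | right) at each j in [5,7]:
  j=5: true
  j=6: true
  j=7: false
Found at j=5 → formula holds.

True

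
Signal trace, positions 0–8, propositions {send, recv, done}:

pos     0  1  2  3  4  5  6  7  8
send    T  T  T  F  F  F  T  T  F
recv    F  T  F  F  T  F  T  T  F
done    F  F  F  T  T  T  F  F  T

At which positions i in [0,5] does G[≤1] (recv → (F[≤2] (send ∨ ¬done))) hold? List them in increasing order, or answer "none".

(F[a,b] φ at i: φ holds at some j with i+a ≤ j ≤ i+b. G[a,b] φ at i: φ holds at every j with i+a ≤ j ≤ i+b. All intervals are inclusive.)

0, 1, 2, 3, 4, 5

Evaluate at each i in [0,5]:
  i=0: ✓ (all of [0,1])
  i=1: ✓ (all of [1,2])
  i=2: ✓ (all of [2,3])
  i=3: ✓ (all of [3,4])
  i=4: ✓ (all of [4,5])
  i=5: ✓ (all of [5,6])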